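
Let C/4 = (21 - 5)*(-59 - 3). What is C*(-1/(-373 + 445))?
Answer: 496/9 ≈ 55.111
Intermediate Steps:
C = -3968 (C = 4*((21 - 5)*(-59 - 3)) = 4*(16*(-62)) = 4*(-992) = -3968)
C*(-1/(-373 + 445)) = -(-3968)/(-373 + 445) = -(-3968)/72 = -3968*(-1/72) = 496/9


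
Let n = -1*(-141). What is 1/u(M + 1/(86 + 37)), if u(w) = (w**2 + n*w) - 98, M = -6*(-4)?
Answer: 15129/58451446 ≈ 0.00025883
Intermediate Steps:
M = 24
n = 141
u(w) = -98 + w**2 + 141*w (u(w) = (w**2 + 141*w) - 98 = -98 + w**2 + 141*w)
1/u(M + 1/(86 + 37)) = 1/(-98 + (24 + 1/(86 + 37))**2 + 141*(24 + 1/(86 + 37))) = 1/(-98 + (24 + 1/123)**2 + 141*(24 + 1/123)) = 1/(-98 + (2953/123)**2 + 141*(2953/123)) = 1/(-98 + 8720209/15129 + 138791/41) = 1/(58451446/15129) = 15129/58451446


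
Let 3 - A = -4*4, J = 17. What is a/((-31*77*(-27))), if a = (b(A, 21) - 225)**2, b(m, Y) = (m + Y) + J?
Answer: 448/1023 ≈ 0.43793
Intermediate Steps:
A = 19 (A = 3 - (-4)*4 = 3 - 1*(-16) = 3 + 16 = 19)
b(m, Y) = 17 + Y + m (b(m, Y) = (m + Y) + 17 = (Y + m) + 17 = 17 + Y + m)
a = 28224 (a = ((17 + 21 + 19) - 225)**2 = (57 - 225)**2 = (-168)**2 = 28224)
a/((-31*77*(-27))) = 28224/((-31*77*(-27))) = 28224/((-2387*(-27))) = 28224/64449 = 28224*(1/64449) = 448/1023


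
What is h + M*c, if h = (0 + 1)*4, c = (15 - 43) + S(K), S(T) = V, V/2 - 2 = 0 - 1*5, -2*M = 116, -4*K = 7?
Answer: 1976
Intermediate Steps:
K = -7/4 (K = -¼*7 = -7/4 ≈ -1.7500)
M = -58 (M = -½*116 = -58)
V = -6 (V = 4 + 2*(0 - 1*5) = 4 + 2*(0 - 5) = 4 + 2*(-5) = 4 - 10 = -6)
S(T) = -6
c = -34 (c = (15 - 43) - 6 = -28 - 6 = -34)
h = 4 (h = 1*4 = 4)
h + M*c = 4 - 58*(-34) = 4 + 1972 = 1976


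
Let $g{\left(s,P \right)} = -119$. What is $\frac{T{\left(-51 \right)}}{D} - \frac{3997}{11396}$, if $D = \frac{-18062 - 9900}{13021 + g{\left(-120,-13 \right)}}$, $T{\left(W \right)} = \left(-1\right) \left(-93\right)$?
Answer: $- \frac{2887655}{66748} \approx -43.262$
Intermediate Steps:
$T{\left(W \right)} = 93$
$D = - \frac{13981}{6451}$ ($D = \frac{-18062 - 9900}{13021 - 119} = - \frac{27962}{12902} = \left(-27962\right) \frac{1}{12902} = - \frac{13981}{6451} \approx -2.1673$)
$\frac{T{\left(-51 \right)}}{D} - \frac{3997}{11396} = \frac{93}{- \frac{13981}{6451}} - \frac{3997}{11396} = 93 \left(- \frac{6451}{13981}\right) - \frac{571}{1628} = - \frac{19353}{451} - \frac{571}{1628} = - \frac{2887655}{66748}$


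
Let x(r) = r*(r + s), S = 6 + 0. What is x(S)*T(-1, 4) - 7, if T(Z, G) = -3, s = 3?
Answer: -169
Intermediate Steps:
S = 6
x(r) = r*(3 + r) (x(r) = r*(r + 3) = r*(3 + r))
x(S)*T(-1, 4) - 7 = (6*(3 + 6))*(-3) - 7 = (6*9)*(-3) - 7 = 54*(-3) - 7 = -162 - 7 = -169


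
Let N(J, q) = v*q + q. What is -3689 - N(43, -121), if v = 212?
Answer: 22084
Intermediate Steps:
N(J, q) = 213*q (N(J, q) = 212*q + q = 213*q)
-3689 - N(43, -121) = -3689 - 213*(-121) = -3689 - 1*(-25773) = -3689 + 25773 = 22084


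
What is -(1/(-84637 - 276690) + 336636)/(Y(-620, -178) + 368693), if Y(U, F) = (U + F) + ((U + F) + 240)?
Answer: -121635675971/132728776199 ≈ -0.91642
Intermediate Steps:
Y(U, F) = 240 + 2*F + 2*U (Y(U, F) = (F + U) + ((F + U) + 240) = (F + U) + (240 + F + U) = 240 + 2*F + 2*U)
-(1/(-84637 - 276690) + 336636)/(Y(-620, -178) + 368693) = -(1/(-84637 - 276690) + 336636)/((240 + 2*(-178) + 2*(-620)) + 368693) = -(1/(-361327) + 336636)/((240 - 356 - 1240) + 368693) = -(-1/361327 + 336636)/(-1356 + 368693) = -121635675971/(361327*367337) = -1*121635675971/132728776199 = -121635675971/132728776199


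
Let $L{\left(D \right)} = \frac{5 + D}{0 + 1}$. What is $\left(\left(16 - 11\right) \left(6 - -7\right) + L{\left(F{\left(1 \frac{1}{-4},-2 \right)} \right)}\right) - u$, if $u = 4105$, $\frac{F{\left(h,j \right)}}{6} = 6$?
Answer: $-3999$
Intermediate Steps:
$F{\left(h,j \right)} = 36$ ($F{\left(h,j \right)} = 6 \cdot 6 = 36$)
$L{\left(D \right)} = 5 + D$ ($L{\left(D \right)} = \frac{5 + D}{1} = \left(5 + D\right) 1 = 5 + D$)
$\left(\left(16 - 11\right) \left(6 - -7\right) + L{\left(F{\left(1 \frac{1}{-4},-2 \right)} \right)}\right) - u = \left(\left(16 - 11\right) \left(6 - -7\right) + \left(5 + 36\right)\right) - 4105 = \left(5 \left(6 + 7\right) + 41\right) - 4105 = \left(5 \cdot 13 + 41\right) - 4105 = \left(65 + 41\right) - 4105 = 106 - 4105 = -3999$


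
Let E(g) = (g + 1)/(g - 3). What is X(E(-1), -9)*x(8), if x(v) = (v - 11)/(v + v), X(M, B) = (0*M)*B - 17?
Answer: 51/16 ≈ 3.1875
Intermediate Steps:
E(g) = (1 + g)/(-3 + g)
X(M, B) = -17 (X(M, B) = 0*B - 17 = 0 - 17 = -17)
x(v) = (-11 + v)/(2*v) (x(v) = (-11 + v)/((2*v)) = (-11 + v)*(1/(2*v)) = (-11 + v)/(2*v))
X(E(-1), -9)*x(8) = -17*(-11 + 8)/(2*8) = -17*(-3)/(2*8) = -17*(-3/16) = 51/16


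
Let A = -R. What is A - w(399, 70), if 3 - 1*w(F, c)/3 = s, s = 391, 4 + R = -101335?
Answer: 102503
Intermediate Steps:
R = -101339 (R = -4 - 101335 = -101339)
w(F, c) = -1164 (w(F, c) = 9 - 3*391 = 9 - 1173 = -1164)
A = 101339 (A = -1*(-101339) = 101339)
A - w(399, 70) = 101339 - 1*(-1164) = 101339 + 1164 = 102503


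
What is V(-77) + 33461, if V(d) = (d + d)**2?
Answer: 57177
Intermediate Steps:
V(d) = 4*d**2 (V(d) = (2*d)**2 = 4*d**2)
V(-77) + 33461 = 4*(-77)**2 + 33461 = 4*5929 + 33461 = 23716 + 33461 = 57177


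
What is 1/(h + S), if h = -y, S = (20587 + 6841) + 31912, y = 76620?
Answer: -1/17280 ≈ -5.7870e-5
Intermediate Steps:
S = 59340 (S = 27428 + 31912 = 59340)
h = -76620 (h = -1*76620 = -76620)
1/(h + S) = 1/(-76620 + 59340) = 1/(-17280) = -1/17280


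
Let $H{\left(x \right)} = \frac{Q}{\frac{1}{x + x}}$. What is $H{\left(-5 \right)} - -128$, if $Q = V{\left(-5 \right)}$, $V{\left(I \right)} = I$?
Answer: $178$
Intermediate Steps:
$Q = -5$
$H{\left(x \right)} = - 10 x$ ($H{\left(x \right)} = - \frac{5}{\frac{1}{x + x}} = - \frac{5}{\frac{1}{2 x}} = - \frac{5}{\frac{1}{2} \frac{1}{x}} = - 5 \cdot 2 x = - 10 x$)
$H{\left(-5 \right)} - -128 = \left(-10\right) \left(-5\right) - -128 = 50 + 128 = 178$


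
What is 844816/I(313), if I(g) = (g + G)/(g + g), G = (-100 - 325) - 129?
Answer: -528854816/241 ≈ -2.1944e+6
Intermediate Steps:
G = -554 (G = -425 - 129 = -554)
I(g) = (-554 + g)/(2*g) (I(g) = (g - 554)/(g + g) = (-554 + g)/((2*g)) = (-554 + g)*(1/(2*g)) = (-554 + g)/(2*g))
844816/I(313) = 844816/(((1/2)*(-554 + 313)/313)) = 844816/(((1/2)*(1/313)*(-241))) = 844816/(-241/626) = 844816*(-626/241) = -528854816/241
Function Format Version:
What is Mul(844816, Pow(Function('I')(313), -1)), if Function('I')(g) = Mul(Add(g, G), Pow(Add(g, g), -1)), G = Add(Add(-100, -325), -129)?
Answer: Rational(-528854816, 241) ≈ -2.1944e+6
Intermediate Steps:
G = -554 (G = Add(-425, -129) = -554)
Function('I')(g) = Mul(Rational(1, 2), Pow(g, -1), Add(-554, g)) (Function('I')(g) = Mul(Add(g, -554), Pow(Add(g, g), -1)) = Mul(Add(-554, g), Pow(Mul(2, g), -1)) = Mul(Add(-554, g), Mul(Rational(1, 2), Pow(g, -1))) = Mul(Rational(1, 2), Pow(g, -1), Add(-554, g)))
Mul(844816, Pow(Function('I')(313), -1)) = Mul(844816, Pow(Mul(Rational(1, 2), Pow(313, -1), Add(-554, 313)), -1)) = Mul(844816, Pow(Mul(Rational(1, 2), Rational(1, 313), -241), -1)) = Mul(844816, Pow(Rational(-241, 626), -1)) = Mul(844816, Rational(-626, 241)) = Rational(-528854816, 241)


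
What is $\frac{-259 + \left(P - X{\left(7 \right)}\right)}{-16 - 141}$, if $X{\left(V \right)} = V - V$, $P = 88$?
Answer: $\frac{171}{157} \approx 1.0892$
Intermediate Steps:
$X{\left(V \right)} = 0$
$\frac{-259 + \left(P - X{\left(7 \right)}\right)}{-16 - 141} = \frac{-259 + \left(88 - 0\right)}{-16 - 141} = \frac{-259 + \left(88 + 0\right)}{-157} = \left(-259 + 88\right) \left(- \frac{1}{157}\right) = \left(-171\right) \left(- \frac{1}{157}\right) = \frac{171}{157}$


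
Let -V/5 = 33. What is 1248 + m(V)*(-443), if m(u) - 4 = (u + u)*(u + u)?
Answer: -48243224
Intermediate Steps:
V = -165 (V = -5*33 = -165)
m(u) = 4 + 4*u² (m(u) = 4 + (u + u)*(u + u) = 4 + (2*u)*(2*u) = 4 + 4*u²)
1248 + m(V)*(-443) = 1248 + (4 + 4*(-165)²)*(-443) = 1248 + (4 + 4*27225)*(-443) = 1248 + (4 + 108900)*(-443) = 1248 + 108904*(-443) = 1248 - 48244472 = -48243224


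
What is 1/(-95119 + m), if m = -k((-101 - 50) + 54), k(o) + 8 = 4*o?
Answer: -1/94723 ≈ -1.0557e-5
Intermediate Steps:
k(o) = -8 + 4*o
m = 396 (m = -(-8 + 4*((-101 - 50) + 54)) = -(-8 + 4*(-151 + 54)) = -(-8 + 4*(-97)) = -(-8 - 388) = -1*(-396) = 396)
1/(-95119 + m) = 1/(-95119 + 396) = 1/(-94723) = -1/94723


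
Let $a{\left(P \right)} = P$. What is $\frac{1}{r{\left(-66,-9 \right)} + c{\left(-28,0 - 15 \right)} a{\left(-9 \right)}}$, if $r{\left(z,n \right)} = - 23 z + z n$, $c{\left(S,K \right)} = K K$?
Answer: $\frac{1}{87} \approx 0.011494$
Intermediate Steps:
$c{\left(S,K \right)} = K^{2}$
$r{\left(z,n \right)} = - 23 z + n z$
$\frac{1}{r{\left(-66,-9 \right)} + c{\left(-28,0 - 15 \right)} a{\left(-9 \right)}} = \frac{1}{- 66 \left(-23 - 9\right) + \left(0 - 15\right)^{2} \left(-9\right)} = \frac{1}{\left(-66\right) \left(-32\right) + \left(0 - 15\right)^{2} \left(-9\right)} = \frac{1}{2112 + \left(-15\right)^{2} \left(-9\right)} = \frac{1}{2112 + 225 \left(-9\right)} = \frac{1}{2112 - 2025} = \frac{1}{87}$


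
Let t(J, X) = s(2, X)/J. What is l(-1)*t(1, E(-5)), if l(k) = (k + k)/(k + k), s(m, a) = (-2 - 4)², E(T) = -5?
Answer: 36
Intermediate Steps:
s(m, a) = 36 (s(m, a) = (-6)² = 36)
l(k) = 1 (l(k) = (2*k)/((2*k)) = (2*k)*(1/(2*k)) = 1)
t(J, X) = 36/J
l(-1)*t(1, E(-5)) = 1*(36/1) = 1*(36*1) = 1*36 = 36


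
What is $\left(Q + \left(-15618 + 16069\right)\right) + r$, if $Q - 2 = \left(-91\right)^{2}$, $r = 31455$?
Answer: $40189$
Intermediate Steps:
$Q = 8283$ ($Q = 2 + \left(-91\right)^{2} = 2 + 8281 = 8283$)
$\left(Q + \left(-15618 + 16069\right)\right) + r = \left(8283 + \left(-15618 + 16069\right)\right) + 31455 = \left(8283 + 451\right) + 31455 = 8734 + 31455 = 40189$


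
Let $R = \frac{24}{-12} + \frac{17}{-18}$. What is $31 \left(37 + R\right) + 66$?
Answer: $\frac{20191}{18} \approx 1121.7$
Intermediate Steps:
$R = - \frac{53}{18}$ ($R = 24 \left(- \frac{1}{12}\right) + 17 \left(- \frac{1}{18}\right) = -2 - \frac{17}{18} = - \frac{53}{18} \approx -2.9444$)
$31 \left(37 + R\right) + 66 = 31 \left(37 - \frac{53}{18}\right) + 66 = 31 \cdot \frac{613}{18} + 66 = \frac{19003}{18} + 66 = \frac{20191}{18}$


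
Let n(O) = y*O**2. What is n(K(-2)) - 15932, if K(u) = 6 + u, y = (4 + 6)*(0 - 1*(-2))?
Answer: -15612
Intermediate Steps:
y = 20 (y = 10*(0 + 2) = 10*2 = 20)
n(O) = 20*O**2
n(K(-2)) - 15932 = 20*(6 - 2)**2 - 15932 = 20*4**2 - 15932 = 20*16 - 15932 = 320 - 15932 = -15612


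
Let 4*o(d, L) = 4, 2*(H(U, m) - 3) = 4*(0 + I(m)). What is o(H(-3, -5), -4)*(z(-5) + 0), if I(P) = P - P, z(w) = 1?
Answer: 1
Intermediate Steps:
I(P) = 0
H(U, m) = 3 (H(U, m) = 3 + (4*(0 + 0))/2 = 3 + (4*0)/2 = 3 + (1/2)*0 = 3 + 0 = 3)
o(d, L) = 1 (o(d, L) = (1/4)*4 = 1)
o(H(-3, -5), -4)*(z(-5) + 0) = 1*(1 + 0) = 1*1 = 1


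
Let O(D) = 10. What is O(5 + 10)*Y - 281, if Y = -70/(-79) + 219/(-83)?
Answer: -1957427/6557 ≈ -298.52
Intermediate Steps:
Y = -11491/6557 (Y = -70*(-1/79) + 219*(-1/83) = 70/79 - 219/83 = -11491/6557 ≈ -1.7525)
O(5 + 10)*Y - 281 = 10*(-11491/6557) - 281 = -114910/6557 - 281 = -1957427/6557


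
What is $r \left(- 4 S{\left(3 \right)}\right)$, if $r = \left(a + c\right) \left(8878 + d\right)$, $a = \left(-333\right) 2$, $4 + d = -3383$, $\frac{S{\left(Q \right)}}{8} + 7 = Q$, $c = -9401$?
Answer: $-7075570816$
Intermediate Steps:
$S{\left(Q \right)} = -56 + 8 Q$
$d = -3387$ ($d = -4 - 3383 = -3387$)
$a = -666$
$r = -55277897$ ($r = \left(-666 - 9401\right) \left(8878 - 3387\right) = \left(-10067\right) 5491 = -55277897$)
$r \left(- 4 S{\left(3 \right)}\right) = - 55277897 \left(- 4 \left(-56 + 8 \cdot 3\right)\right) = - 55277897 \left(- 4 \left(-56 + 24\right)\right) = - 55277897 \left(\left(-4\right) \left(-32\right)\right) = \left(-55277897\right) 128 = -7075570816$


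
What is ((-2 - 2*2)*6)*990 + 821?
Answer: -34819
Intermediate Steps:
((-2 - 2*2)*6)*990 + 821 = ((-2 - 4)*6)*990 + 821 = -6*6*990 + 821 = -36*990 + 821 = -35640 + 821 = -34819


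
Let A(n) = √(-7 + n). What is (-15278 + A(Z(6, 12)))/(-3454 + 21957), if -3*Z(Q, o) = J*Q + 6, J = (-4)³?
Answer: -15278/18503 + √119/18503 ≈ -0.82511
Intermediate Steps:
J = -64
Z(Q, o) = -2 + 64*Q/3 (Z(Q, o) = -(-64*Q + 6)/3 = -(6 - 64*Q)/3 = -2 + 64*Q/3)
(-15278 + A(Z(6, 12)))/(-3454 + 21957) = (-15278 + √(-7 + (-2 + (64/3)*6)))/(-3454 + 21957) = (-15278 + √(-7 + (-2 + 128)))/18503 = (-15278 + √(-7 + 126))*(1/18503) = (-15278 + √119)*(1/18503) = -15278/18503 + √119/18503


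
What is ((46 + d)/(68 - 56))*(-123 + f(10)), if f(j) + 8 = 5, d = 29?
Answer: -1575/2 ≈ -787.50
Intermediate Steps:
f(j) = -3 (f(j) = -8 + 5 = -3)
((46 + d)/(68 - 56))*(-123 + f(10)) = ((46 + 29)/(68 - 56))*(-123 - 3) = (75/12)*(-126) = (75*(1/12))*(-126) = (25/4)*(-126) = -1575/2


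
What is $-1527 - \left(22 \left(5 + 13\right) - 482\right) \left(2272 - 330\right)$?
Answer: $165485$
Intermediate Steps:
$-1527 - \left(22 \left(5 + 13\right) - 482\right) \left(2272 - 330\right) = -1527 - \left(22 \cdot 18 - 482\right) \left(2272 - 330\right) = -1527 - \left(396 - 482\right) 1942 = -1527 - \left(-86\right) 1942 = -1527 - -167012 = -1527 + 167012 = 165485$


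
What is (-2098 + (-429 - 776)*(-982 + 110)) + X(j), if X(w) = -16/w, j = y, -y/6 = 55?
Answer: 173029238/165 ≈ 1.0487e+6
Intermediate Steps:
y = -330 (y = -6*55 = -330)
j = -330
(-2098 + (-429 - 776)*(-982 + 110)) + X(j) = (-2098 + (-429 - 776)*(-982 + 110)) - 16/(-330) = (-2098 - 1205*(-872)) - 16*(-1/330) = (-2098 + 1050760) + 8/165 = 1048662 + 8/165 = 173029238/165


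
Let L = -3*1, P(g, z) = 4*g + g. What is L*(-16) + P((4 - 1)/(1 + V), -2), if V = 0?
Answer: 63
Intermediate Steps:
P(g, z) = 5*g
L = -3
L*(-16) + P((4 - 1)/(1 + V), -2) = -3*(-16) + 5*((4 - 1)/(1 + 0)) = 48 + 5*(3/1) = 48 + 5*(3*1) = 48 + 5*3 = 48 + 15 = 63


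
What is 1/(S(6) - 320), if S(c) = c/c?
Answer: -1/319 ≈ -0.0031348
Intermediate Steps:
S(c) = 1
1/(S(6) - 320) = 1/(1 - 320) = 1/(-319) = -1/319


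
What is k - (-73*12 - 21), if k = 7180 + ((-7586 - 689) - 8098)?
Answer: -8296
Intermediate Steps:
k = -9193 (k = 7180 + (-8275 - 8098) = 7180 - 16373 = -9193)
k - (-73*12 - 21) = -9193 - (-73*12 - 21) = -9193 - (-876 - 21) = -9193 - 1*(-897) = -9193 + 897 = -8296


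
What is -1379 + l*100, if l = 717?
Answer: 70321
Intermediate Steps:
-1379 + l*100 = -1379 + 717*100 = -1379 + 71700 = 70321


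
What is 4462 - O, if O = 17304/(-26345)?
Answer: 117568694/26345 ≈ 4462.7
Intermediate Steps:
O = -17304/26345 (O = 17304*(-1/26345) = -17304/26345 ≈ -0.65682)
4462 - O = 4462 - 1*(-17304/26345) = 4462 + 17304/26345 = 117568694/26345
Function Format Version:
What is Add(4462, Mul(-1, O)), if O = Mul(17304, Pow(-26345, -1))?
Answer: Rational(117568694, 26345) ≈ 4462.7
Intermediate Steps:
O = Rational(-17304, 26345) (O = Mul(17304, Rational(-1, 26345)) = Rational(-17304, 26345) ≈ -0.65682)
Add(4462, Mul(-1, O)) = Add(4462, Mul(-1, Rational(-17304, 26345))) = Add(4462, Rational(17304, 26345)) = Rational(117568694, 26345)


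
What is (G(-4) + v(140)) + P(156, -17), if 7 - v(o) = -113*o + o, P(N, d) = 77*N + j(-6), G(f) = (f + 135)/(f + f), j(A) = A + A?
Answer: 221365/8 ≈ 27671.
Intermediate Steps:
j(A) = 2*A
G(f) = (135 + f)/(2*f) (G(f) = (135 + f)/((2*f)) = (135 + f)*(1/(2*f)) = (135 + f)/(2*f))
P(N, d) = -12 + 77*N (P(N, d) = 77*N + 2*(-6) = 77*N - 12 = -12 + 77*N)
v(o) = 7 + 112*o (v(o) = 7 - (-113*o + o) = 7 - (-112)*o = 7 + 112*o)
(G(-4) + v(140)) + P(156, -17) = ((½)*(135 - 4)/(-4) + (7 + 112*140)) + (-12 + 77*156) = ((½)*(-¼)*131 + (7 + 15680)) + (-12 + 12012) = (-131/8 + 15687) + 12000 = 125365/8 + 12000 = 221365/8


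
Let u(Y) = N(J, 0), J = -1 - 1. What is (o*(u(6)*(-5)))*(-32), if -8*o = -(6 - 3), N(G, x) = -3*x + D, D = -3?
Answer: -180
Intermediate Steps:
J = -2
N(G, x) = -3 - 3*x (N(G, x) = -3*x - 3 = -3 - 3*x)
o = 3/8 (o = -(-1)*(6 - 3)/8 = -(-1)*3/8 = -⅛*(-3) = 3/8 ≈ 0.37500)
u(Y) = -3 (u(Y) = -3 - 3*0 = -3 + 0 = -3)
(o*(u(6)*(-5)))*(-32) = (3*(-3*(-5))/8)*(-32) = ((3/8)*15)*(-32) = (45/8)*(-32) = -180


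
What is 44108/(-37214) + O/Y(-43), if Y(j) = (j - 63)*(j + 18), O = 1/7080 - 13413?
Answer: -2180773021673/349104534000 ≈ -6.2468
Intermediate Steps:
O = -94964039/7080 (O = 1/7080 - 13413 = -94964039/7080 ≈ -13413.)
Y(j) = (-63 + j)*(18 + j)
44108/(-37214) + O/Y(-43) = 44108/(-37214) - 94964039/(7080*(-1134 + (-43)² - 45*(-43))) = 44108*(-1/37214) - 94964039/(7080*(-1134 + 1849 + 1935)) = -22054/18607 - 94964039/7080/2650 = -22054/18607 - 94964039/7080*1/2650 = -22054/18607 - 94964039/18762000 = -2180773021673/349104534000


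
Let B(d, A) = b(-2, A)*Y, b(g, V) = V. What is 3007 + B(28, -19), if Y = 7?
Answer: 2874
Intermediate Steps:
B(d, A) = 7*A (B(d, A) = A*7 = 7*A)
3007 + B(28, -19) = 3007 + 7*(-19) = 3007 - 133 = 2874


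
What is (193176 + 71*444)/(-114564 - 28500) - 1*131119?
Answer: -1563219443/11922 ≈ -1.3112e+5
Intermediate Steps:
(193176 + 71*444)/(-114564 - 28500) - 1*131119 = (193176 + 31524)/(-143064) - 131119 = 224700*(-1/143064) - 131119 = -18725/11922 - 131119 = -1563219443/11922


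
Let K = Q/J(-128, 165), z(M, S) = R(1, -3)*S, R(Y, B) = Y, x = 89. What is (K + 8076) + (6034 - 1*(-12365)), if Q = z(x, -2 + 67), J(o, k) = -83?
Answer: 2197360/83 ≈ 26474.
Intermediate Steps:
z(M, S) = S (z(M, S) = 1*S = S)
Q = 65 (Q = -2 + 67 = 65)
K = -65/83 (K = 65/(-83) = 65*(-1/83) = -65/83 ≈ -0.78313)
(K + 8076) + (6034 - 1*(-12365)) = (-65/83 + 8076) + (6034 - 1*(-12365)) = 670243/83 + (6034 + 12365) = 670243/83 + 18399 = 2197360/83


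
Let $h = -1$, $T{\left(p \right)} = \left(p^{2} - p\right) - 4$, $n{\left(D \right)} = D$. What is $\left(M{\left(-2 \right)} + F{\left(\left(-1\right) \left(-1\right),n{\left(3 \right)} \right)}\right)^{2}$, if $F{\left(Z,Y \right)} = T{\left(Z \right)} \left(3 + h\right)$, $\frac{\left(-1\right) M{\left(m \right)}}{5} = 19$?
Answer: $10609$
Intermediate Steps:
$T{\left(p \right)} = -4 + p^{2} - p$
$M{\left(m \right)} = -95$ ($M{\left(m \right)} = \left(-5\right) 19 = -95$)
$F{\left(Z,Y \right)} = -8 - 2 Z + 2 Z^{2}$ ($F{\left(Z,Y \right)} = \left(-4 + Z^{2} - Z\right) \left(3 - 1\right) = \left(-4 + Z^{2} - Z\right) 2 = -8 - 2 Z + 2 Z^{2}$)
$\left(M{\left(-2 \right)} + F{\left(\left(-1\right) \left(-1\right),n{\left(3 \right)} \right)}\right)^{2} = \left(-95 - \left(8 - 2 + 2 \left(-1\right) \left(-1\right)\right)\right)^{2} = \left(-95 - \left(10 - 2\right)\right)^{2} = \left(-95 - 8\right)^{2} = \left(-103\right)^{2} = 10609$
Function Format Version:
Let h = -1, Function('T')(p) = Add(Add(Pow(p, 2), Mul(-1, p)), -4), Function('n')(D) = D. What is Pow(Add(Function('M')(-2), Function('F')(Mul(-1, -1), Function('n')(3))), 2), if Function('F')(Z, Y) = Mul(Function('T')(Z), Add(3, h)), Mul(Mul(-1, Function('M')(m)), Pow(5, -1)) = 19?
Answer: 10609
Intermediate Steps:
Function('T')(p) = Add(-4, Pow(p, 2), Mul(-1, p))
Function('M')(m) = -95 (Function('M')(m) = Mul(-5, 19) = -95)
Function('F')(Z, Y) = Add(-8, Mul(-2, Z), Mul(2, Pow(Z, 2))) (Function('F')(Z, Y) = Mul(Add(-4, Pow(Z, 2), Mul(-1, Z)), Add(3, -1)) = Mul(Add(-4, Pow(Z, 2), Mul(-1, Z)), 2) = Add(-8, Mul(-2, Z), Mul(2, Pow(Z, 2))))
Pow(Add(Function('M')(-2), Function('F')(Mul(-1, -1), Function('n')(3))), 2) = Pow(Add(-95, Add(-8, Mul(-2, Mul(-1, -1)), Mul(2, Pow(Mul(-1, -1), 2)))), 2) = Pow(Add(-95, Add(-8, Mul(-2, 1), Mul(2, Pow(1, 2)))), 2) = Pow(Add(-95, Add(-8, -2, Mul(2, 1))), 2) = Pow(Add(-95, Add(-8, -2, 2)), 2) = Pow(Add(-95, -8), 2) = Pow(-103, 2) = 10609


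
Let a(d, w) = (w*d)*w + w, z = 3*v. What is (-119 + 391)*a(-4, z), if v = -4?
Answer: -159936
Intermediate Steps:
z = -12 (z = 3*(-4) = -12)
a(d, w) = w + d*w**2 (a(d, w) = (d*w)*w + w = d*w**2 + w = w + d*w**2)
(-119 + 391)*a(-4, z) = (-119 + 391)*(-12*(1 - 4*(-12))) = 272*(-12*(1 + 48)) = 272*(-12*49) = 272*(-588) = -159936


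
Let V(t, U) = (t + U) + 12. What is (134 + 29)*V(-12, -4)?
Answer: -652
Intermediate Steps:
V(t, U) = 12 + U + t (V(t, U) = (U + t) + 12 = 12 + U + t)
(134 + 29)*V(-12, -4) = (134 + 29)*(12 - 4 - 12) = 163*(-4) = -652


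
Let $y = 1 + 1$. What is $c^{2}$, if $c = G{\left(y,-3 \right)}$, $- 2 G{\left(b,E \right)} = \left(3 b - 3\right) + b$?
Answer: $\frac{25}{4} \approx 6.25$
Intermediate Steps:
$y = 2$
$G{\left(b,E \right)} = \frac{3}{2} - 2 b$ ($G{\left(b,E \right)} = - \frac{\left(3 b - 3\right) + b}{2} = - \frac{\left(-3 + 3 b\right) + b}{2} = - \frac{-3 + 4 b}{2} = \frac{3}{2} - 2 b$)
$c = - \frac{5}{2}$ ($c = \frac{3}{2} - 4 = - \frac{5}{2} \approx -2.5$)
$c^{2} = \left(- \frac{5}{2}\right)^{2} = \frac{25}{4}$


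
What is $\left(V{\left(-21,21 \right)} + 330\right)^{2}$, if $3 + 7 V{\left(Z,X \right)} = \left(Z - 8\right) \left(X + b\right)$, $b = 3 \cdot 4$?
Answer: $\frac{1822500}{49} \approx 37194.0$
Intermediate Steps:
$b = 12$
$V{\left(Z,X \right)} = - \frac{3}{7} + \frac{\left(-8 + Z\right) \left(12 + X\right)}{7}$ ($V{\left(Z,X \right)} = - \frac{3}{7} + \frac{\left(Z - 8\right) \left(X + 12\right)}{7} = - \frac{3}{7} + \frac{\left(-8 + Z\right) \left(12 + X\right)}{7}$)
$\left(V{\left(-21,21 \right)} + 330\right)^{2} = \left(\left(- \frac{99}{7} - 24 + \frac{12}{7} \left(-21\right) + \frac{1}{7} \cdot 21 \left(-21\right)\right) + 330\right)^{2} = \left(\left(- \frac{99}{7} - 24 - 36 - 63\right) + 330\right)^{2} = \left(- \frac{960}{7} + 330\right)^{2} = \left(\frac{1350}{7}\right)^{2} = \frac{1822500}{49}$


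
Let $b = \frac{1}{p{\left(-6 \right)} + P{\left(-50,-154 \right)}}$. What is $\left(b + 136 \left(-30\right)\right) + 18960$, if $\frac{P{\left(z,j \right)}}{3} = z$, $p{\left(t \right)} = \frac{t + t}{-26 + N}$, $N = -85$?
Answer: $\frac{82524443}{5546} \approx 14880.0$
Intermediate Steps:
$p{\left(t \right)} = - \frac{2 t}{111}$ ($p{\left(t \right)} = \frac{t + t}{-26 - 85} = \frac{2 t}{-111} = 2 t \left(- \frac{1}{111}\right) = - \frac{2 t}{111}$)
$P{\left(z,j \right)} = 3 z$
$b = - \frac{37}{5546}$ ($b = \frac{1}{\left(- \frac{2}{111}\right) \left(-6\right) + 3 \left(-50\right)} = \frac{1}{\frac{4}{37} - 150} = \frac{1}{- \frac{5546}{37}} = - \frac{37}{5546} \approx -0.0066715$)
$\left(b + 136 \left(-30\right)\right) + 18960 = \left(- \frac{37}{5546} + 136 \left(-30\right)\right) + 18960 = \left(- \frac{37}{5546} - 4080\right) + 18960 = - \frac{22627717}{5546} + 18960 = \frac{82524443}{5546}$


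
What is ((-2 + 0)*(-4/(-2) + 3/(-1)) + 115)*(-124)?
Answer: -14508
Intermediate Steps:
((-2 + 0)*(-4/(-2) + 3/(-1)) + 115)*(-124) = (-2*(-4*(-1/2) + 3*(-1)) + 115)*(-124) = (-2*(2 - 3) + 115)*(-124) = (-2*(-1) + 115)*(-124) = (2 + 115)*(-124) = 117*(-124) = -14508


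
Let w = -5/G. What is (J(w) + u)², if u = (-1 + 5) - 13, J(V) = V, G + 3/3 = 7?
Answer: 3481/36 ≈ 96.694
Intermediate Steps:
G = 6 (G = -1 + 7 = 6)
w = -⅚ (w = -5/6 = -5*⅙ = -⅚ ≈ -0.83333)
u = -9 (u = 4 - 13 = -9)
(J(w) + u)² = (-⅚ - 9)² = (-59/6)² = 3481/36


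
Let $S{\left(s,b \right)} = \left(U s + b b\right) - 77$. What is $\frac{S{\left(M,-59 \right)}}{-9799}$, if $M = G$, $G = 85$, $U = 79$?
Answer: $- \frac{10119}{9799} \approx -1.0327$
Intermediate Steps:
$M = 85$
$S{\left(s,b \right)} = -77 + b^{2} + 79 s$ ($S{\left(s,b \right)} = \left(79 s + b b\right) - 77 = \left(79 s + b^{2}\right) - 77 = \left(b^{2} + 79 s\right) - 77 = -77 + b^{2} + 79 s$)
$\frac{S{\left(M,-59 \right)}}{-9799} = \frac{-77 + \left(-59\right)^{2} + 79 \cdot 85}{-9799} = \left(-77 + 3481 + 6715\right) \left(- \frac{1}{9799}\right) = 10119 \left(- \frac{1}{9799}\right) = - \frac{10119}{9799}$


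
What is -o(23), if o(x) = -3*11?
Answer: 33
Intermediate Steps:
o(x) = -33
-o(23) = -1*(-33) = 33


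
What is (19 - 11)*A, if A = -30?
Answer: -240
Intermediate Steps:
(19 - 11)*A = (19 - 11)*(-30) = 8*(-30) = -240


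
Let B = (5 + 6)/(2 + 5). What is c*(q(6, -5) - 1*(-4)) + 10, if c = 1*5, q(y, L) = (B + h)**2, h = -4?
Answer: 2915/49 ≈ 59.490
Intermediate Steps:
B = 11/7 ≈ 1.5714
q(y, L) = 289/49 (q(y, L) = (11/7 - 4)**2 = (-17/7)**2 = 289/49)
c = 5
c*(q(6, -5) - 1*(-4)) + 10 = 5*(289/49 - 1*(-4)) + 10 = 5*(289/49 + 4) + 10 = 5*(485/49) + 10 = 2425/49 + 10 = 2915/49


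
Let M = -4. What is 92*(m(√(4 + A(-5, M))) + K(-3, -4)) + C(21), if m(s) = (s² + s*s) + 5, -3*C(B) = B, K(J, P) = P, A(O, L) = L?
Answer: 85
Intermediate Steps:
C(B) = -B/3
m(s) = 5 + 2*s² (m(s) = (s² + s²) + 5 = 2*s² + 5 = 5 + 2*s²)
92*(m(√(4 + A(-5, M))) + K(-3, -4)) + C(21) = 92*((5 + 2*(√(4 - 4))²) - 4) - ⅓*21 = 92*((5 + 2*(√0)²) - 4) - 7 = 92*((5 + 2*0²) - 4) - 7 = 92*((5 + 2*0) - 4) - 7 = 92*((5 + 0) - 4) - 7 = 92*(5 - 4) - 7 = 92*1 - 7 = 92 - 7 = 85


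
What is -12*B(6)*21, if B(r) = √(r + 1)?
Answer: -252*√7 ≈ -666.73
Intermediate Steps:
B(r) = √(1 + r)
-12*B(6)*21 = -12*√(1 + 6)*21 = -12*√7*21 = -252*√7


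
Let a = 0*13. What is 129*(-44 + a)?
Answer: -5676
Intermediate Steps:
a = 0
129*(-44 + a) = 129*(-44 + 0) = 129*(-44) = -5676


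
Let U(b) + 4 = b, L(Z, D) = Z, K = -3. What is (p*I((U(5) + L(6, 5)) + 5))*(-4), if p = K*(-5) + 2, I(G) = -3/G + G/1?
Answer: -799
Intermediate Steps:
U(b) = -4 + b
I(G) = G - 3/G (I(G) = -3/G + G*1 = -3/G + G = G - 3/G)
p = 17 (p = -3*(-5) + 2 = 15 + 2 = 17)
(p*I((U(5) + L(6, 5)) + 5))*(-4) = (17*((((-4 + 5) + 6) + 5) - 3/(((-4 + 5) + 6) + 5)))*(-4) = (17*(((1 + 6) + 5) - 3/((1 + 6) + 5)))*(-4) = (17*((7 + 5) - 3/(7 + 5)))*(-4) = (17*(12 - 3/12))*(-4) = (17*(12 - 3*1/12))*(-4) = (17*(12 - ¼))*(-4) = (17*(47/4))*(-4) = (799/4)*(-4) = -799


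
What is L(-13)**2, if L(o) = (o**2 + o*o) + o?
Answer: 105625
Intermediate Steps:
L(o) = o + 2*o**2 (L(o) = (o**2 + o**2) + o = 2*o**2 + o = o + 2*o**2)
L(-13)**2 = (-13*(1 + 2*(-13)))**2 = (-13*(1 - 26))**2 = (-13*(-25))**2 = 325**2 = 105625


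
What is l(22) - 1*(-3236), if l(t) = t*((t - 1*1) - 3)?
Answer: 3632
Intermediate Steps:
l(t) = t*(-4 + t) (l(t) = t*((t - 1) - 3) = t*((-1 + t) - 3) = t*(-4 + t))
l(22) - 1*(-3236) = 22*(-4 + 22) - 1*(-3236) = 22*18 + 3236 = 396 + 3236 = 3632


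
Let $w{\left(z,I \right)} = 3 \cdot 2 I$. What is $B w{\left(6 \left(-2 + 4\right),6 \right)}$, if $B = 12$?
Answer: $432$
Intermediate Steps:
$w{\left(z,I \right)} = 6 I$
$B w{\left(6 \left(-2 + 4\right),6 \right)} = 12 \cdot 6 \cdot 6 = 12 \cdot 36 = 432$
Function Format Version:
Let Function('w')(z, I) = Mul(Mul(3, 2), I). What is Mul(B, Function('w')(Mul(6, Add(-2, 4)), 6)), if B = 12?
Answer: 432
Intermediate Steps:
Function('w')(z, I) = Mul(6, I)
Mul(B, Function('w')(Mul(6, Add(-2, 4)), 6)) = Mul(12, Mul(6, 6)) = Mul(12, 36) = 432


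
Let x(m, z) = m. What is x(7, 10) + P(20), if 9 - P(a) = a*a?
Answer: -384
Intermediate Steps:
P(a) = 9 - a² (P(a) = 9 - a*a = 9 - a²)
x(7, 10) + P(20) = 7 + (9 - 1*20²) = 7 + (9 - 1*400) = 7 + (9 - 400) = 7 - 391 = -384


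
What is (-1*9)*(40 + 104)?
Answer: -1296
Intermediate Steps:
(-1*9)*(40 + 104) = -9*144 = -1296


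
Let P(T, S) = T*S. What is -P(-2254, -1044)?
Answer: -2353176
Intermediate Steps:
P(T, S) = S*T
-P(-2254, -1044) = -(-1044)*(-2254) = -1*2353176 = -2353176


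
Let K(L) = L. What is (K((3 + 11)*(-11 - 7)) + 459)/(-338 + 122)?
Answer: -23/24 ≈ -0.95833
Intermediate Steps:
(K((3 + 11)*(-11 - 7)) + 459)/(-338 + 122) = ((3 + 11)*(-11 - 7) + 459)/(-338 + 122) = (14*(-18) + 459)/(-216) = (-252 + 459)*(-1/216) = 207*(-1/216) = -23/24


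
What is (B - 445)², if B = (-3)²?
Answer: 190096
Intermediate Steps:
B = 9
(B - 445)² = (9 - 445)² = (-436)² = 190096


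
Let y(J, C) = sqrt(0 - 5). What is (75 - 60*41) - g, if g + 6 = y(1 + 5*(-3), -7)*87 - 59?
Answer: -2320 - 87*I*sqrt(5) ≈ -2320.0 - 194.54*I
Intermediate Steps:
y(J, C) = I*sqrt(5) (y(J, C) = sqrt(-5) = I*sqrt(5))
g = -65 + 87*I*sqrt(5) (g = -6 + ((I*sqrt(5))*87 - 59) = -6 + (87*I*sqrt(5) - 59) = -6 + (-59 + 87*I*sqrt(5)) = -65 + 87*I*sqrt(5) ≈ -65.0 + 194.54*I)
(75 - 60*41) - g = (75 - 60*41) - (-65 + 87*I*sqrt(5)) = (75 - 2460) + (65 - 87*I*sqrt(5)) = -2385 + (65 - 87*I*sqrt(5)) = -2320 - 87*I*sqrt(5)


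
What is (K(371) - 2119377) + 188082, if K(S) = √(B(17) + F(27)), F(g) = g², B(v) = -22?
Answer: -1931295 + √707 ≈ -1.9313e+6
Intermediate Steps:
K(S) = √707 (K(S) = √(-22 + 27²) = √(-22 + 729) = √707)
(K(371) - 2119377) + 188082 = (√707 - 2119377) + 188082 = (-2119377 + √707) + 188082 = -1931295 + √707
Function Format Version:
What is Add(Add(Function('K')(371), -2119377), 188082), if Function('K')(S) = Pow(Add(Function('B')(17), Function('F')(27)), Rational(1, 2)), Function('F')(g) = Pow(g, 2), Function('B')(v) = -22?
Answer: Add(-1931295, Pow(707, Rational(1, 2))) ≈ -1.9313e+6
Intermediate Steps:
Function('K')(S) = Pow(707, Rational(1, 2)) (Function('K')(S) = Pow(Add(-22, Pow(27, 2)), Rational(1, 2)) = Pow(Add(-22, 729), Rational(1, 2)) = Pow(707, Rational(1, 2)))
Add(Add(Function('K')(371), -2119377), 188082) = Add(Add(Pow(707, Rational(1, 2)), -2119377), 188082) = Add(Add(-2119377, Pow(707, Rational(1, 2))), 188082) = Add(-1931295, Pow(707, Rational(1, 2)))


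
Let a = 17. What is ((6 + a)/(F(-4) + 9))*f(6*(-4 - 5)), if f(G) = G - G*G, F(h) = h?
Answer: -13662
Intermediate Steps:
f(G) = G - G²
((6 + a)/(F(-4) + 9))*f(6*(-4 - 5)) = ((6 + 17)/(-4 + 9))*((6*(-4 - 5))*(1 - 6*(-4 - 5))) = (23/5)*((6*(-9))*(1 - 6*(-9))) = (23*(⅕))*(-54*(1 - 1*(-54))) = 23*(-54*(1 + 54))/5 = 23*(-54*55)/5 = (23/5)*(-2970) = -13662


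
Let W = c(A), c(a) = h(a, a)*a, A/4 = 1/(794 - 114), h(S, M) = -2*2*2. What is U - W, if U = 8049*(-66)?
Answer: -45154886/85 ≈ -5.3123e+5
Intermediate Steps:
h(S, M) = -8 (h(S, M) = -4*2 = -8)
U = -531234
A = 1/170 (A = 4/(794 - 114) = 4/680 = 4*(1/680) = 1/170 ≈ 0.0058824)
c(a) = -8*a
W = -4/85 (W = -8*1/170 = -4/85 ≈ -0.047059)
U - W = -531234 - 1*(-4/85) = -531234 + 4/85 = -45154886/85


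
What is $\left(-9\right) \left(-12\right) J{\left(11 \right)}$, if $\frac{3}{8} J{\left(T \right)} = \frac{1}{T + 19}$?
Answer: $\frac{48}{5} \approx 9.6$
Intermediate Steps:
$J{\left(T \right)} = \frac{8}{3 \left(19 + T\right)}$ ($J{\left(T \right)} = \frac{8}{3 \left(T + 19\right)} = \frac{8}{3 \left(19 + T\right)}$)
$\left(-9\right) \left(-12\right) J{\left(11 \right)} = \left(-9\right) \left(-12\right) \frac{8}{3 \left(19 + 11\right)} = 108 \frac{8}{3 \cdot 30} = 108 \cdot \frac{8}{3} \cdot \frac{1}{30} = 108 \cdot \frac{4}{45} = \frac{48}{5}$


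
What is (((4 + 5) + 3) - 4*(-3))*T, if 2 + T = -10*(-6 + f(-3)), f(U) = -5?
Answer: 2592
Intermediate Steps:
T = 108 (T = -2 - 10*(-6 - 5) = -2 - 10*(-11) = -2 + 110 = 108)
(((4 + 5) + 3) - 4*(-3))*T = (((4 + 5) + 3) - 4*(-3))*108 = ((9 + 3) + 12)*108 = (12 + 12)*108 = 24*108 = 2592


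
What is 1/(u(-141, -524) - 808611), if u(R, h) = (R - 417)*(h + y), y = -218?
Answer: -1/394575 ≈ -2.5344e-6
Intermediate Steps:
u(R, h) = (-417 + R)*(-218 + h) (u(R, h) = (R - 417)*(h - 218) = (-417 + R)*(-218 + h))
1/(u(-141, -524) - 808611) = 1/((90906 - 417*(-524) - 218*(-141) - 141*(-524)) - 808611) = 1/((90906 + 218508 + 30738 + 73884) - 808611) = 1/(414036 - 808611) = 1/(-394575) = -1/394575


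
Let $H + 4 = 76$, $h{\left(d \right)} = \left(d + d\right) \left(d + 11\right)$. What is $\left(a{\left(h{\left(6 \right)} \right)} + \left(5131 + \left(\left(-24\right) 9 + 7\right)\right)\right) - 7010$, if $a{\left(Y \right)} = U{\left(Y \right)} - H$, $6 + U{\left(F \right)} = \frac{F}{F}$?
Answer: $-2165$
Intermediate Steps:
$U{\left(F \right)} = -5$ ($U{\left(F \right)} = -6 + \frac{F}{F} = -6 + 1 = -5$)
$h{\left(d \right)} = 2 d \left(11 + d\right)$
$H = 72$ ($H = -4 + 76 = 72$)
$a{\left(Y \right)} = -77$ ($a{\left(Y \right)} = -5 - 72 = -77$)
$\left(a{\left(h{\left(6 \right)} \right)} + \left(5131 + \left(\left(-24\right) 9 + 7\right)\right)\right) - 7010 = \left(-77 + \left(5131 + \left(\left(-24\right) 9 + 7\right)\right)\right) - 7010 = \left(-77 + \left(5131 + \left(-216 + 7\right)\right)\right) - 7010 = \left(-77 + \left(5131 - 209\right)\right) - 7010 = \left(-77 + 4922\right) - 7010 = 4845 - 7010 = -2165$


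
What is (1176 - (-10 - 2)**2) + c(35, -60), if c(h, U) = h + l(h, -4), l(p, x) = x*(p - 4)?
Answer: 943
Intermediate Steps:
l(p, x) = x*(-4 + p)
c(h, U) = 16 - 3*h (c(h, U) = h - 4*(-4 + h) = h + (16 - 4*h) = 16 - 3*h)
(1176 - (-10 - 2)**2) + c(35, -60) = (1176 - (-10 - 2)**2) + (16 - 3*35) = (1176 - 1*(-12)**2) + (16 - 105) = (1176 - 1*144) - 89 = (1176 - 144) - 89 = 1032 - 89 = 943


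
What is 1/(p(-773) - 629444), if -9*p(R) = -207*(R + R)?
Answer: -1/665002 ≈ -1.5038e-6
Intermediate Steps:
p(R) = 46*R (p(R) = -(-23)*(R + R) = -(-23)*2*R = -(-46)*R = 46*R)
1/(p(-773) - 629444) = 1/(46*(-773) - 629444) = 1/(-35558 - 629444) = 1/(-665002) = -1/665002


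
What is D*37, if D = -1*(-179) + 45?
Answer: 8288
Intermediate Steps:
D = 224 (D = 179 + 45 = 224)
D*37 = 224*37 = 8288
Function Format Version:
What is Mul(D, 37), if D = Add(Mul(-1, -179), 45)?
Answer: 8288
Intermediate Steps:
D = 224 (D = Add(179, 45) = 224)
Mul(D, 37) = Mul(224, 37) = 8288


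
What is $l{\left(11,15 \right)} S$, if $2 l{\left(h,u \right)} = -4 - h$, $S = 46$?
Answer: $-345$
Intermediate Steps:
$l{\left(h,u \right)} = -2 - \frac{h}{2}$ ($l{\left(h,u \right)} = \frac{-4 - h}{2} = -2 - \frac{h}{2}$)
$l{\left(11,15 \right)} S = \left(-2 - \frac{11}{2}\right) 46 = \left(- \frac{15}{2}\right) 46 = -345$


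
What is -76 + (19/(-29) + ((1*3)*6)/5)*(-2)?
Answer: -11874/145 ≈ -81.890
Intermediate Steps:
-76 + (19/(-29) + ((1*3)*6)/5)*(-2) = -76 + (19*(-1/29) + (3*6)*(⅕))*(-2) = -76 + (-19/29 + 18*(⅕))*(-2) = -76 + (-19/29 + 18/5)*(-2) = -76 + (427/145)*(-2) = -76 - 854/145 = -11874/145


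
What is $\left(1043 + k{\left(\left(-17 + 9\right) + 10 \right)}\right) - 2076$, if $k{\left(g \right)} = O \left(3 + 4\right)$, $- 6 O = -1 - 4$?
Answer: $- \frac{6163}{6} \approx -1027.2$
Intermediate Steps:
$O = \frac{5}{6}$ ($O = - \frac{-1 - 4}{6} = \left(- \frac{1}{6}\right) \left(-5\right) = \frac{5}{6} \approx 0.83333$)
$k{\left(g \right)} = \frac{35}{6}$ ($k{\left(g \right)} = \frac{5 \left(3 + 4\right)}{6} = \frac{5}{6} \cdot 7 = \frac{35}{6}$)
$\left(1043 + k{\left(\left(-17 + 9\right) + 10 \right)}\right) - 2076 = \left(1043 + \frac{35}{6}\right) - 2076 = \frac{6293}{6} - 2076 = - \frac{6163}{6}$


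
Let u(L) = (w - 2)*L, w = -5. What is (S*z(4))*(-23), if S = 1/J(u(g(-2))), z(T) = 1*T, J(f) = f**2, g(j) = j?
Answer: -23/49 ≈ -0.46939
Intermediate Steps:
u(L) = -7*L (u(L) = (-5 - 2)*L = -7*L)
z(T) = T
S = 1/196 (S = 1/((-7*(-2))**2) = 1/(14**2) = 1/196 ≈ 0.0051020)
(S*z(4))*(-23) = ((1/196)*4)*(-23) = (1/49)*(-23) = -23/49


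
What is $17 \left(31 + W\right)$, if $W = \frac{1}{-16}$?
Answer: $\frac{8415}{16} \approx 525.94$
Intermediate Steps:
$W = - \frac{1}{16} \approx -0.0625$
$17 \left(31 + W\right) = 17 \left(31 - \frac{1}{16}\right) = 17 \cdot \frac{495}{16} = \frac{8415}{16}$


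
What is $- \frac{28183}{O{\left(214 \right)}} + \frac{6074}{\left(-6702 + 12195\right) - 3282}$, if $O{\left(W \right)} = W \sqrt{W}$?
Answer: $\frac{6074}{2211} - \frac{28183 \sqrt{214}}{45796} \approx -6.2554$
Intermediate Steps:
$O{\left(W \right)} = W^{\frac{3}{2}}$
$- \frac{28183}{O{\left(214 \right)}} + \frac{6074}{\left(-6702 + 12195\right) - 3282} = - \frac{28183}{214^{\frac{3}{2}}} + \frac{6074}{\left(-6702 + 12195\right) - 3282} = - \frac{28183}{214 \sqrt{214}} + \frac{6074}{5493 - 3282} = - 28183 \frac{\sqrt{214}}{45796} + \frac{6074}{2211} = - \frac{28183 \sqrt{214}}{45796} + 6074 \cdot \frac{1}{2211} = - \frac{28183 \sqrt{214}}{45796} + \frac{6074}{2211} = \frac{6074}{2211} - \frac{28183 \sqrt{214}}{45796}$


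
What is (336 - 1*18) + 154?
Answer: 472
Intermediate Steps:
(336 - 1*18) + 154 = (336 - 18) + 154 = 318 + 154 = 472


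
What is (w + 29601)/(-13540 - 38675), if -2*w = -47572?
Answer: -53387/52215 ≈ -1.0224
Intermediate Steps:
w = 23786 (w = -1/2*(-47572) = 23786)
(w + 29601)/(-13540 - 38675) = (23786 + 29601)/(-13540 - 38675) = 53387/(-52215) = 53387*(-1/52215) = -53387/52215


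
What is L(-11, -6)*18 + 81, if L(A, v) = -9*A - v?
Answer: 1971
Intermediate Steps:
L(A, v) = -v - 9*A
L(-11, -6)*18 + 81 = (-1*(-6) - 9*(-11))*18 + 81 = (6 + 99)*18 + 81 = 105*18 + 81 = 1890 + 81 = 1971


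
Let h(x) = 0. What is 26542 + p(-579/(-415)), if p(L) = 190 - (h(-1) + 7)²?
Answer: 26683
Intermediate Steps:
p(L) = 141 (p(L) = 190 - (0 + 7)² = 190 - 1*7² = 190 - 1*49 = 190 - 49 = 141)
26542 + p(-579/(-415)) = 26542 + 141 = 26683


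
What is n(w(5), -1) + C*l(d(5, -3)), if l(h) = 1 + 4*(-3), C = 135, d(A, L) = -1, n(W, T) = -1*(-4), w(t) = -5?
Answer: -1481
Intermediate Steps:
n(W, T) = 4
l(h) = -11 (l(h) = 1 - 12 = -11)
n(w(5), -1) + C*l(d(5, -3)) = 4 + 135*(-11) = 4 - 1485 = -1481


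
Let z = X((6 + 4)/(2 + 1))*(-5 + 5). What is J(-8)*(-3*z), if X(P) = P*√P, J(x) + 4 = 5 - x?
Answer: 0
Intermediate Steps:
J(x) = 1 - x (J(x) = -4 + (5 - x) = 1 - x)
X(P) = P^(3/2)
z = 0 (z = ((6 + 4)/(2 + 1))^(3/2)*(-5 + 5) = (10/3)^(3/2)*0 = (10*√30/9)*0 = 0)
J(-8)*(-3*z) = (1 - 1*(-8))*(-3*0) = (1 + 8)*0 = 9*0 = 0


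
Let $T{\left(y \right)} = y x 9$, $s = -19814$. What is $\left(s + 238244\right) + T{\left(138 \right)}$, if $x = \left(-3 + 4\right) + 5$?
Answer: $225882$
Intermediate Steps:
$x = 6$ ($x = 1 + 5 = 6$)
$T{\left(y \right)} = 54 y$ ($T{\left(y \right)} = y 6 \cdot 9 = 6 y 9 = 54 y$)
$\left(s + 238244\right) + T{\left(138 \right)} = \left(-19814 + 238244\right) + 54 \cdot 138 = 218430 + 7452 = 225882$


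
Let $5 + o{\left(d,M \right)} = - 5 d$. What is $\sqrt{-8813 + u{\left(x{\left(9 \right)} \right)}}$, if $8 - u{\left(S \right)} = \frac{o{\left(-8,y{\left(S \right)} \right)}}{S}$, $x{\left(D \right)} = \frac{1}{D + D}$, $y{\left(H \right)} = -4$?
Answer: $i \sqrt{9435} \approx 97.134 i$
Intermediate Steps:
$o{\left(d,M \right)} = -5 - 5 d$
$x{\left(D \right)} = \frac{1}{2 D}$
$u{\left(S \right)} = 8 - \frac{35}{S}$ ($u{\left(S \right)} = 8 - \frac{-5 - -40}{S} = 8 - \frac{-5 + 40}{S} = 8 - \frac{35}{S}$)
$\sqrt{-8813 + u{\left(x{\left(9 \right)} \right)}} = \sqrt{-8813 + \left(8 - \frac{35}{\frac{1}{2} \cdot \frac{1}{9}}\right)} = \sqrt{-8813 + \left(8 - 35 \frac{1}{\frac{1}{18}}\right)} = \sqrt{-8813 + \left(8 - 630\right)} = \sqrt{-8813 - 622} = \sqrt{-9435} = i \sqrt{9435}$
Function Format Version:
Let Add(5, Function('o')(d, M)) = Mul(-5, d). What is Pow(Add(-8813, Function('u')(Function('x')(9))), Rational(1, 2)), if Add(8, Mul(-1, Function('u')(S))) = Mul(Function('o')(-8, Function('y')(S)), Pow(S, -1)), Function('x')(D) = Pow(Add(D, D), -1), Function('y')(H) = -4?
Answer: Mul(I, Pow(9435, Rational(1, 2))) ≈ Mul(97.134, I)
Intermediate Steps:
Function('o')(d, M) = Add(-5, Mul(-5, d))
Function('x')(D) = Mul(Rational(1, 2), Pow(D, -1)) (Function('x')(D) = Pow(Mul(2, D), -1) = Mul(Rational(1, 2), Pow(D, -1)))
Function('u')(S) = Add(8, Mul(-35, Pow(S, -1))) (Function('u')(S) = Add(8, Mul(-1, Mul(Add(-5, Mul(-5, -8)), Pow(S, -1)))) = Add(8, Mul(-1, Mul(Add(-5, 40), Pow(S, -1)))) = Add(8, Mul(-1, Mul(35, Pow(S, -1)))) = Add(8, Mul(-35, Pow(S, -1))))
Pow(Add(-8813, Function('u')(Function('x')(9))), Rational(1, 2)) = Pow(Add(-8813, Add(8, Mul(-35, Pow(Mul(Rational(1, 2), Pow(9, -1)), -1)))), Rational(1, 2)) = Pow(Add(-8813, Add(8, Mul(-35, Pow(Mul(Rational(1, 2), Rational(1, 9)), -1)))), Rational(1, 2)) = Pow(Add(-8813, Add(8, Mul(-35, Pow(Rational(1, 18), -1)))), Rational(1, 2)) = Pow(Add(-8813, Add(8, Mul(-35, 18))), Rational(1, 2)) = Pow(Add(-8813, Add(8, -630)), Rational(1, 2)) = Pow(Add(-8813, -622), Rational(1, 2)) = Pow(-9435, Rational(1, 2)) = Mul(I, Pow(9435, Rational(1, 2)))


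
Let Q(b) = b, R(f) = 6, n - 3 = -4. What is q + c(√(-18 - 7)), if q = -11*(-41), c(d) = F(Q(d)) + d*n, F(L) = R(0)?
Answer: 457 - 5*I ≈ 457.0 - 5.0*I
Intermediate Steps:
n = -1 (n = 3 - 4 = -1)
F(L) = 6
c(d) = 6 - d (c(d) = 6 + d*(-1) = 6 - d)
q = 451
q + c(√(-18 - 7)) = 451 + (6 - √(-18 - 7)) = 451 + (6 - √(-25)) = 451 + (6 - 5*I) = 457 - 5*I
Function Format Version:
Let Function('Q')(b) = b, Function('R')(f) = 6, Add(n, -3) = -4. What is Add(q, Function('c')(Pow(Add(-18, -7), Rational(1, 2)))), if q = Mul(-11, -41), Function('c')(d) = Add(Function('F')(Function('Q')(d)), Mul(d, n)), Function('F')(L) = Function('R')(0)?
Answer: Add(457, Mul(-5, I)) ≈ Add(457.00, Mul(-5.0000, I))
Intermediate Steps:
n = -1 (n = Add(3, -4) = -1)
Function('F')(L) = 6
Function('c')(d) = Add(6, Mul(-1, d)) (Function('c')(d) = Add(6, Mul(d, -1)) = Add(6, Mul(-1, d)))
q = 451
Add(q, Function('c')(Pow(Add(-18, -7), Rational(1, 2)))) = Add(451, Add(6, Mul(-1, Pow(Add(-18, -7), Rational(1, 2))))) = Add(451, Add(6, Mul(-1, Pow(-25, Rational(1, 2))))) = Add(451, Add(6, Mul(-1, Mul(5, I)))) = Add(451, Add(6, Mul(-5, I))) = Add(457, Mul(-5, I))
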